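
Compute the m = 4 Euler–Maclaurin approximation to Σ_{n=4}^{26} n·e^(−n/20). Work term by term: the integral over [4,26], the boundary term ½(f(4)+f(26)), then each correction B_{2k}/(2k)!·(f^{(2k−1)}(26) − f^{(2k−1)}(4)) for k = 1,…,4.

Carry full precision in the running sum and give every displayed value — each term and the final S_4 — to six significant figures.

∫_4^26 x·e^(−x/20) dx evaluates to 142.262.
½[f(4) + f(26)] = ½[3.27492 + 7.08583] = 5.18037.
So far: 147.442.
Correction k=1: B_{2}/2! · (f^{(1)}(26) − f^{(1)}(4)) = 1/12 · (-0.0817595 − 0.654985) = -0.0613953.
Partial sum through k=1: 147.380.
Correction k=2: B_{4}/4! · (f^{(3)}(26) − f^{(3)}(4)) = −1/720 · (0.00115826 − 0.00573112) = 6.35119e-06.
Partial sum through k=2: 147.380.
Correction k=3: B_{6}/6! · (f^{(5)}(26) − f^{(5)}(4)) = 1/30240 · (6.30230e-06 − 2.45619e-05) = -6.03824e-10.
Partial sum through k=3: 147.380.
Correction k=4: B_{8}/8! · (f^{(7)}(26) − f^{(7)}(4)) = −1/1209600 · (2.42724e-08 − 8.69901e-08) = 5.18500e-14.

S_4 ≈ 147.380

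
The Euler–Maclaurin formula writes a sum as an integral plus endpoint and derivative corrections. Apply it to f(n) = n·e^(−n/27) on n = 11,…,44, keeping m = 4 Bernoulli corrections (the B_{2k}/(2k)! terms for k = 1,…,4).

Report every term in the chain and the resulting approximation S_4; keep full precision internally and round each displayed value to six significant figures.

The integral term ∫_11^44 x·e^(−x/27) dx = 306.937.
Boundary: ½(f(11) + f(44)) = ½(7.31910 + 8.62409) = 7.97160.
So far: 314.908.
k=1: B_{2}/(2)! × [f^{(1)}(44) − f^{(1)}(11)] = 1/12 × (-0.123409 − 0.394295) = -0.0431420.
Partial sum through k=1: 314.865.
k=2: B_{4}/(4)! × [f^{(3)}(44) − f^{(3)}(11)] = −1/720 × (0.000368444 − 0.00236631) = 2.77482e-06.
Partial sum through k=2: 314.865.
k=3: B_{6}/(6)! × [f^{(5)}(44) − f^{(5)}(11)] = 1/30240 × (1.24304e-06 − 5.75000e-06) = -1.49040e-10.
Partial sum through k=3: 314.865.
k=4: B_{8}/(8)! × [f^{(7)}(44) − f^{(7)}(11)] = −1/1209600 × (2.71696e-09 − 1.13224e-08) = 7.11430e-15.

S_4 ≈ 314.865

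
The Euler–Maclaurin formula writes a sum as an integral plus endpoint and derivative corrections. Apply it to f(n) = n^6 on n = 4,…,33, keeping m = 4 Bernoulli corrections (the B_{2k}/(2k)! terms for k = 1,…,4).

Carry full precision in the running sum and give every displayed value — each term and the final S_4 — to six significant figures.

S_4 ≈ 6.75364e+09

∫_4^33 x^6 dx evaluates to 6.08835e+09.
½[f(4) + f(33)] = ½[4096.00 + 1.29147e+09] = 6.45736e+08.
Running total after boundary: 6.73408e+09.
k=1: B_{2}/(2)! × [f^{(1)}(33) − f^{(1)}(4)] = 1/12 × (2.34812e+08 − 6144.00) = 1.95672e+07.
Running total after k=1: 6.75365e+09.
k=2: B_{4}/(4)! × [f^{(3)}(33) − f^{(3)}(4)] = −1/720 × (4.31244e+06 − 7680.00) = -5978.83.
Running total after k=2: 6.75364e+09.
k=3: B_{6}/(6)! × [f^{(5)}(33) − f^{(5)}(4)] = 1/30240 × (23760.0 − 2880.00) = 0.690476.
Running total after k=3: 6.75364e+09.
k=4: B_{8}/(8)! × [f^{(7)}(33) − f^{(7)}(4)] = −1/1209600 × (0.00000 − 0.00000) = 0.00000.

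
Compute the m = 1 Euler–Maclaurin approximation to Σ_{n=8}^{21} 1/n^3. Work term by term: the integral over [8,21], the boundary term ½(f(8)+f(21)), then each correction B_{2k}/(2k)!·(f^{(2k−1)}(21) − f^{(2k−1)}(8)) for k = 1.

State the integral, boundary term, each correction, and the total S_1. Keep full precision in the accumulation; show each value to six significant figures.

S_1 ≈ 0.00776902

Integral: ∫_8^21 1/x^3 dx = 0.00667871.
½[f(8) + f(21)] = ½[0.00195312 + 0.000107980] = 0.00103055.
Running total after boundary: 0.00770927.
Order-1 term: 1/12 · (-1.54257e-05 − (-0.000732422)) = 5.97497e-05.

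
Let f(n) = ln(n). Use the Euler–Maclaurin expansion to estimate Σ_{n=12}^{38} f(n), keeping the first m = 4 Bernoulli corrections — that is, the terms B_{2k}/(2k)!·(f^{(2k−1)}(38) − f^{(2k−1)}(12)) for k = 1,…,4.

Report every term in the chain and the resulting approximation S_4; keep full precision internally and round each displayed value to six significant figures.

S_4 ≈ 85.4659

Integral: ∫_12^38 ln(x) dx = 82.4094.
Boundary: ½(f(12) + f(38)) = ½(2.48491 + 3.63759) = 3.06125.
Integral + boundary = 85.4706.
Order-1 term: 1/12 · (0.0263158 − 0.0833333) = -0.00475146.
After k=1: 85.4659.
Order-2 term: −1/720 · (3.64485e-05 − 0.00115741) = 1.55689e-06.
After k=2: 85.4659.
Order-3 term: 1/30240 · (3.02896e-07 − 9.64506e-05) = -3.17949e-09.
After k=3: 85.4659.
Order-4 term: −1/1209600 · (6.29285e-09 − 2.00939e-05) = 1.66068e-11.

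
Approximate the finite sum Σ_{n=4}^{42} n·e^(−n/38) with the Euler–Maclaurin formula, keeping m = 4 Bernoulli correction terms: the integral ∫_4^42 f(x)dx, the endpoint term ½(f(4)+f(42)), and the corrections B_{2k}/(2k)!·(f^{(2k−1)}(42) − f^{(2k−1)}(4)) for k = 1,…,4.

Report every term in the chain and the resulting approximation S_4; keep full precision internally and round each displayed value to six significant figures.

S_4 ≈ 438.607

∫_4^42 x·e^(−x/38) dx evaluates to 429.924.
½[f(4) + f(42)] = ½[3.60035 + 13.9072] = 8.75377.
Integral + boundary = 438.677.
k=1: B_{2}/(2)! × [f^{(1)}(42) − f^{(1)}(4)] = 1/12 × (-0.0348551 − 0.805342) = -0.0700164.
After k=1: 438.607.
k=2: B_{4}/(4)! × [f^{(3)}(42) − f^{(3)}(4)] = −1/720 × (0.000434482 − 0.00180437) = 1.90263e-06.
After k=2: 438.607.
k=3: B_{6}/(6)! × [f^{(5)}(42) − f^{(5)}(4)] = 1/30240 × (6.18492e-07 − 2.11290e-06) = -4.94184e-11.
After k=3: 438.607.
k=4: B_{8}/(8)! × [f^{(7)}(42) − f^{(7)}(4)] = −1/1209600 × (6.48266e-10 − 2.06111e-09) = 1.16802e-15.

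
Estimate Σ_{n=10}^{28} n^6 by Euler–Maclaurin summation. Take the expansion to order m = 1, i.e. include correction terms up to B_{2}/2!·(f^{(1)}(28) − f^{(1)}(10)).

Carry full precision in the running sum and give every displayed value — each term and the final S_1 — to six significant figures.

S_1 ≈ 2.17613e+09

Integral: ∫_10^28 x^6 dx = 1.92613e+09.
Endpoint term: (f(10) + f(28))/2 = (1.00000e+06 + 4.81890e+08)/2 = 2.41445e+08.
Integral + boundary = 2.16758e+09.
Correction k=1: B_{2}/2! · (f^{(1)}(28) − f^{(1)}(10)) = 1/12 · (1.03262e+08 − 600000) = 8.55518e+06.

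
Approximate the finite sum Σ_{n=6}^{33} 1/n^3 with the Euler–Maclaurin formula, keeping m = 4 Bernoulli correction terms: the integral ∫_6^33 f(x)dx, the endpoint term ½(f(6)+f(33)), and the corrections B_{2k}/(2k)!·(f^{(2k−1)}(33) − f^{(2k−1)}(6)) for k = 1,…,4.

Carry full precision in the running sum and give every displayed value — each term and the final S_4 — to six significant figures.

S_4 ≈ 0.0159494

∫_6^33 1/x^3 dx evaluates to 0.0134298.
Boundary: ½(f(6) + f(33)) = ½(0.00462963 + 2.78265e-05) = 0.00232873.
So far: 0.0157585.
Correction k=1: B_{2}/2! · (f^{(1)}(33) − f^{(1)}(6)) = 1/12 · (-2.52968e-06 − (-0.00231481)) = 0.000192690.
Partial sum through k=1: 0.0159512.
Correction k=2: B_{4}/4! · (f^{(3)}(33) − f^{(3)}(6)) = −1/720 · (-4.64588e-08 − (-0.00128601)) = -1.78606e-06.
Partial sum through k=2: 0.0159494.
Correction k=3: B_{6}/6! · (f^{(5)}(33) − f^{(5)}(6)) = 1/30240 · (-1.79180e-09 − (-0.00150034)) = 4.96145e-08.
Partial sum through k=3: 0.0159494.
Correction k=4: B_{8}/8! · (f^{(7)}(33) − f^{(7)}(6)) = −1/1209600 · (-1.18466e-10 − (-0.00300069)) = -2.48073e-09.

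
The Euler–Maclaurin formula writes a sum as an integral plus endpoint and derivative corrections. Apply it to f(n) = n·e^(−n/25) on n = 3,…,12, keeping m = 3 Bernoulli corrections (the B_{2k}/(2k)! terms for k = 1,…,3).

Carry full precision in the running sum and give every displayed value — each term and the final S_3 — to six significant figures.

Integral: ∫_3^12 x·e^(−x/25) dx = 48.4697.
Endpoint term: (f(3) + f(12))/2 = (2.66076 + 7.42540)/2 = 5.04308.
So far: 53.5127.
Correction k=1: B_{2}/2! · (f^{(1)}(12) − f^{(1)}(3)) = 1/12 · (0.321767 − 0.780490) = -0.0382269.
Running total after k=1: 53.4745.
Correction k=2: B_{4}/4! · (f^{(3)}(12) − f^{(3)}(3)) = −1/720 · (0.00249493 − 0.00408693) = 2.21110e-06.
Running total after k=2: 53.4745.
Correction k=3: B_{6}/6! · (f^{(5)}(12) − f^{(5)}(3)) = 1/30240 · (7.16007e-06 − 1.10801e-05) = -1.29631e-10.

S_3 ≈ 53.4745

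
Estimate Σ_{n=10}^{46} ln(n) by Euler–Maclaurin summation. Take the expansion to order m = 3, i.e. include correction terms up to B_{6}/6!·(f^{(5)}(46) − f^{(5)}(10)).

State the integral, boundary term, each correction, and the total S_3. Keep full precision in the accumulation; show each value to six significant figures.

S_3 ≈ 120.151

The integral term ∫_10^46 ln(x) dx = 117.092.
Endpoint term: (f(10) + f(46))/2 = (2.30259 + 3.82864)/2 = 3.06561.
Running total after boundary: 120.157.
Order-1 term: 1/12 · (0.0217391 − 0.100000) = -0.00652174.
After k=1: 120.151.
Order-2 term: −1/720 · (2.05474e-05 − 0.00200000) = 2.74924e-06.
After k=2: 120.151.
Order-3 term: 1/30240 · (1.16526e-07 − 0.000240000) = -7.93265e-09.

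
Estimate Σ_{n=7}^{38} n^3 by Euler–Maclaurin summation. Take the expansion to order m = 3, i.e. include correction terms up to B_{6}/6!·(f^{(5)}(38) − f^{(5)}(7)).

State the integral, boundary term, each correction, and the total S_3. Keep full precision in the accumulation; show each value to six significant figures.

Integral: ∫_7^38 x^3 dx = 520684.
½[f(7) + f(38)] = ½[343.000 + 54872.0] = 27607.5.
Running total after boundary: 548291.
k=1: B_{2}/(2)! × [f^{(1)}(38) − f^{(1)}(7)] = 1/12 × (4332.00 − 147.000) = 348.750.
Partial sum through k=1: 548640.
k=2: B_{4}/(4)! × [f^{(3)}(38) − f^{(3)}(7)] = −1/720 × (6.00000 − 6.00000) = 0.00000.
Partial sum through k=2: 548640.
k=3: B_{6}/(6)! × [f^{(5)}(38) − f^{(5)}(7)] = 1/30240 × (0.00000 − 0.00000) = 0.00000.

S_3 ≈ 548640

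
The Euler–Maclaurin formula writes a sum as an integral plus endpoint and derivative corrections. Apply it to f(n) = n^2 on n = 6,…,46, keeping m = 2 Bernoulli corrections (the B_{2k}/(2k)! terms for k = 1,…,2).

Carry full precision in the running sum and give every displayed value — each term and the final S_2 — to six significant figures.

S_2 ≈ 33456.0

The integral term ∫_6^46 x^2 dx = 32373.3.
Boundary: ½(f(6) + f(46)) = ½(36.0000 + 2116.00) = 1076.00.
So far: 33449.3.
k=1: B_{2}/(2)! × [f^{(1)}(46) − f^{(1)}(6)] = 1/12 × (92.0000 − 12.0000) = 6.66667.
Running total after k=1: 33456.0.
k=2: B_{4}/(4)! × [f^{(3)}(46) − f^{(3)}(6)] = −1/720 × (0.00000 − 0.00000) = 0.00000.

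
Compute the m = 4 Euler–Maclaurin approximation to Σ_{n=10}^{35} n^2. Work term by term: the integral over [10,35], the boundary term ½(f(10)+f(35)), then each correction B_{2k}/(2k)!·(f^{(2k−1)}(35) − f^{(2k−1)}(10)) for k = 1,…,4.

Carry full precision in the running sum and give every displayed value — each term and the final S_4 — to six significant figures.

∫_10^35 x^2 dx evaluates to 13958.3.
½[f(10) + f(35)] = ½[100.000 + 1225.00] = 662.500.
So far: 14620.8.
Correction k=1: B_{2}/2! · (f^{(1)}(35) − f^{(1)}(10)) = 1/12 · (70.0000 − 20.0000) = 4.16667.
Partial sum through k=1: 14625.0.
Correction k=2: B_{4}/4! · (f^{(3)}(35) − f^{(3)}(10)) = −1/720 · (0.00000 − 0.00000) = 0.00000.
Partial sum through k=2: 14625.0.
Correction k=3: B_{6}/6! · (f^{(5)}(35) − f^{(5)}(10)) = 1/30240 · (0.00000 − 0.00000) = 0.00000.
Partial sum through k=3: 14625.0.
Correction k=4: B_{8}/8! · (f^{(7)}(35) − f^{(7)}(10)) = −1/1209600 · (0.00000 − 0.00000) = 0.00000.

S_4 ≈ 14625.0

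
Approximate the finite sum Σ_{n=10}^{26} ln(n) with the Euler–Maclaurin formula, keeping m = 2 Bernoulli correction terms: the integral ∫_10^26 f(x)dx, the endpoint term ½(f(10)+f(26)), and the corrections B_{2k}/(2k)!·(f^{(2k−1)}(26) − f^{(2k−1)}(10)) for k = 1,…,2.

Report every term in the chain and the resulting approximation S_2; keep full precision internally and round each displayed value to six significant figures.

The integral term ∫_10^26 ln(x) dx = 45.6847.
Boundary: ½(f(10) + f(26)) = ½(2.30259 + 3.25810) = 2.78034.
Running total after boundary: 48.4650.
Order-1 term: 1/12 · (0.0384615 − 0.100000) = -0.00512821.
After k=1: 48.4599.
Order-2 term: −1/720 · (0.000113792 − 0.00200000) = 2.61973e-06.

S_2 ≈ 48.4599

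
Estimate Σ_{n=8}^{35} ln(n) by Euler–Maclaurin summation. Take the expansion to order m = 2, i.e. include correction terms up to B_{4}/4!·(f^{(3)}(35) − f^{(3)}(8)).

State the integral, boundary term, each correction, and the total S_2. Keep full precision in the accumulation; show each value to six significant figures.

S_2 ≈ 83.6110

The integral term ∫_8^35 ln(x) dx = 80.8016.
Endpoint term: (f(8) + f(35))/2 = (2.07944 + 3.55535)/2 = 2.81739.
Running total after boundary: 83.6190.
k=1: B_{2}/(2)! × [f^{(1)}(35) − f^{(1)}(8)] = 1/12 × (0.0285714 − 0.125000) = -0.00803571.
Running total after k=1: 83.6110.
k=2: B_{4}/(4)! × [f^{(3)}(35) − f^{(3)}(8)] = −1/720 × (4.66472e-05 − 0.00390625) = 5.36056e-06.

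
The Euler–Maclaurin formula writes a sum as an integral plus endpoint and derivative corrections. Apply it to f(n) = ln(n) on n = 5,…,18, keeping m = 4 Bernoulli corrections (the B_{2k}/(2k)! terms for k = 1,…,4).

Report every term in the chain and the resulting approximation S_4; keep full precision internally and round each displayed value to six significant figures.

S_4 ≈ 33.2174

∫_5^18 ln(x) dx evaluates to 30.9795.
Endpoint term: (f(5) + f(18))/2 = (1.60944 + 2.89037)/2 = 2.24990.
Running total after boundary: 33.2294.
Correction k=1: B_{2}/2! · (f^{(1)}(18) − f^{(1)}(5)) = 1/12 · (0.0555556 − 0.200000) = -0.0120370.
Partial sum through k=1: 33.2174.
Correction k=2: B_{4}/4! · (f^{(3)}(18) − f^{(3)}(5)) = −1/720 · (0.000342936 − 0.0160000) = 2.17459e-05.
Partial sum through k=2: 33.2174.
Correction k=3: B_{6}/6! · (f^{(5)}(18) − f^{(5)}(5)) = 1/30240 · (1.27013e-05 − 0.00768000) = -2.53548e-07.
Partial sum through k=3: 33.2174.
Correction k=4: B_{8}/8! · (f^{(7)}(18) − f^{(7)}(5)) = −1/1209600 · (1.17605e-06 − 0.00921600) = 7.61808e-09.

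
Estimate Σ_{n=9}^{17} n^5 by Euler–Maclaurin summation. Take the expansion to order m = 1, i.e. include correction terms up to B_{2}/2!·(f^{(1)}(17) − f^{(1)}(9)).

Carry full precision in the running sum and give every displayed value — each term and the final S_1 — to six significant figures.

S_1 ≈ 4.70587e+06

The integral term ∫_9^17 x^5 dx = 3.93435e+06.
Boundary: ½(f(9) + f(17)) = ½(59049.0 + 1.41986e+06) = 739453.
So far: 4.67381e+06.
k=1: B_{2}/(2)! × [f^{(1)}(17) − f^{(1)}(9)] = 1/12 × (417605 − 32805.0) = 32066.7.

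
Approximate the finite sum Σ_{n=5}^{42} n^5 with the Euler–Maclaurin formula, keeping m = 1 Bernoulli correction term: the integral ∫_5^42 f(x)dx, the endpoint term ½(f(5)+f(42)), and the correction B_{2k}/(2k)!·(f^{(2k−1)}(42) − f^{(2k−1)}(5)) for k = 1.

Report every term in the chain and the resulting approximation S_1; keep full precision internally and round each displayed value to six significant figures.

∫_5^42 x^5 dx evaluates to 9.14836e+08.
Boundary: ½(f(5) + f(42)) = ½(3125.00 + 1.30691e+08) = 6.53472e+07.
Integral + boundary = 9.80183e+08.
k=1: B_{2}/(2)! × [f^{(1)}(42) − f^{(1)}(5)] = 1/12 × (1.55585e+07 − 3125.00) = 1.29628e+06.

S_1 ≈ 9.81479e+08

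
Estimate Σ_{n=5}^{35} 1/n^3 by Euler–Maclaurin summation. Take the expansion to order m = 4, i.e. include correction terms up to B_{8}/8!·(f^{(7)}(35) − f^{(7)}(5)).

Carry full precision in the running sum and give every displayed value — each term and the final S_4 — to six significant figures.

S_4 ≈ 0.0239982

∫_5^35 1/x^3 dx evaluates to 0.0195918.
Endpoint term: (f(5) + f(35))/2 = (0.00800000 + 2.33236e-05)/2 = 0.00401166.
Running total after boundary: 0.0236035.
k=1: B_{2}/(2)! × [f^{(1)}(35) − f^{(1)}(5)] = 1/12 × (-1.99917e-06 − (-0.00480000)) = 0.000399833.
After k=1: 0.0240033.
k=2: B_{4}/(4)! × [f^{(3)}(35) − f^{(3)}(5)] = −1/720 × (-3.26395e-08 − (-0.00384000)) = -5.33329e-06.
After k=2: 0.0239980.
k=3: B_{6}/(6)! × [f^{(5)}(35) − f^{(5)}(5)] = 1/30240 × (-1.11907e-09 − (-0.00645120)) = 2.13333e-07.
After k=3: 0.0239982.
k=4: B_{8}/(8)! × [f^{(7)}(35) − f^{(7)}(5)] = −1/1209600 × (-6.57737e-11 − (-0.0185795)) = -1.53600e-08.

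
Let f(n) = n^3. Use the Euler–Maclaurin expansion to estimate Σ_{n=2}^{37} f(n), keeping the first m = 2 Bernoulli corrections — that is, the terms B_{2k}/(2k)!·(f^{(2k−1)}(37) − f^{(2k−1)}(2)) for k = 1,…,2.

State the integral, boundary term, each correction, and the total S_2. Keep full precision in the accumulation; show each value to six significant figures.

S_2 ≈ 494208

The integral term ∫_2^37 x^3 dx = 468536.
Boundary: ½(f(2) + f(37)) = ½(8.00000 + 50653.0) = 25330.5.
So far: 493867.
Correction k=1: B_{2}/2! · (f^{(1)}(37) − f^{(1)}(2)) = 1/12 · (4107.00 − 12.0000) = 341.250.
Partial sum through k=1: 494208.
Correction k=2: B_{4}/4! · (f^{(3)}(37) − f^{(3)}(2)) = −1/720 · (6.00000 − 6.00000) = 0.00000.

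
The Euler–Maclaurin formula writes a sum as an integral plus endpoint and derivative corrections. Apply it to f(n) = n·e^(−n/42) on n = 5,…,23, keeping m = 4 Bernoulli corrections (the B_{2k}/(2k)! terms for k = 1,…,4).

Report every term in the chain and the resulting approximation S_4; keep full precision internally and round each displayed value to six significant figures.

S_4 ≈ 182.448

The integral term ∫_5^23 x·e^(−x/42) dx = 173.622.
Boundary: ½(f(5) + f(23)) = ½(4.43883 + 13.3015) = 8.87015.
Running total after boundary: 182.492.
Order-1 term: 1/12 · (0.261623 − 0.782079) = -0.0433713.
Partial sum through k=1: 182.448.
Order-2 term: −1/720 · (0.000804010 − 0.00144989) = 8.97059e-07.
Partial sum through k=2: 182.448.
Order-3 term: 1/30240 · (8.27499e-07 − 1.39253e-06) = -1.86850e-11.
Partial sum through k=3: 182.448.
Order-4 term: −1/1209600 · (6.79824e-10 − 1.11289e-09) = 3.58022e-16.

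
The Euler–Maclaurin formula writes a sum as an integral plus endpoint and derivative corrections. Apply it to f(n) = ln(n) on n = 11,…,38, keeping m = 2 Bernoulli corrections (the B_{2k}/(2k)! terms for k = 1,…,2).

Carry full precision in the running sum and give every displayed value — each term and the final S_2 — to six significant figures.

S_2 ≈ 87.8638

∫_11^38 ln(x) dx evaluates to 84.8514.
Endpoint term: (f(11) + f(38))/2 = (2.39790 + 3.63759)/2 = 3.01774.
Integral + boundary = 87.8692.
k=1: B_{2}/(2)! × [f^{(1)}(38) − f^{(1)}(11)] = 1/12 × (0.0263158 − 0.0909091) = -0.00538278.
Running total after k=1: 87.8638.
k=2: B_{4}/(4)! × [f^{(3)}(38) − f^{(3)}(11)] = −1/720 × (3.64485e-05 − 0.00150263) = 2.03636e-06.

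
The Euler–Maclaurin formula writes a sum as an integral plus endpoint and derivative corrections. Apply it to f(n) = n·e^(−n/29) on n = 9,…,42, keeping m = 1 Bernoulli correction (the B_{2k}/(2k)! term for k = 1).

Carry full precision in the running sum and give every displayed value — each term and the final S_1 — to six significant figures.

S_1 ≈ 332.349

∫_9^42 x·e^(−x/29) dx evaluates to 324.166.
Endpoint term: (f(9) + f(42))/2 = (6.59875 + 9.86895)/2 = 8.23385.
Running total after boundary: 332.400.
Correction k=1: B_{2}/2! · (f^{(1)}(42) − f^{(1)}(9)) = 1/12 · (-0.105334 − 0.505651) = -0.0509154.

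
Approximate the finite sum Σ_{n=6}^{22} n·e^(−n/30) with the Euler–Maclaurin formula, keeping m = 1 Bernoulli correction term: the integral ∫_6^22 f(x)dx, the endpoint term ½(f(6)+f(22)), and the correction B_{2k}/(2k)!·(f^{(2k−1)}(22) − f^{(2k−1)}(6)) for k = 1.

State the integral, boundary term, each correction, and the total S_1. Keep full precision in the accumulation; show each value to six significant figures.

S_1 ≈ 142.649

Integral: ∫_6^22 x·e^(−x/30) dx = 134.953.
½[f(6) + f(22)] = ½[4.91238 + 10.5667] = 7.73955.
Integral + boundary = 142.692.
k=1: B_{2}/(2)! × [f^{(1)}(22) − f^{(1)}(6)] = 1/12 × (0.128081 − 0.654985) = -0.0439086.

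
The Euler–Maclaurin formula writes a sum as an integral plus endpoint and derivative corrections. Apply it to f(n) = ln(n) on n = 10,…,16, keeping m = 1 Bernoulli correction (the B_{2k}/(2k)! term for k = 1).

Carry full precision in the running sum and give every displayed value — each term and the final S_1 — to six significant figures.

Integral: ∫_10^16 ln(x) dx = 15.3356.
Endpoint term: (f(10) + f(16))/2 = (2.30259 + 2.77259)/2 = 2.53759.
Running total after boundary: 17.8732.
k=1: B_{2}/(2)! × [f^{(1)}(16) − f^{(1)}(10)] = 1/12 × (0.0625000 − 0.100000) = -0.00312500.

S_1 ≈ 17.8700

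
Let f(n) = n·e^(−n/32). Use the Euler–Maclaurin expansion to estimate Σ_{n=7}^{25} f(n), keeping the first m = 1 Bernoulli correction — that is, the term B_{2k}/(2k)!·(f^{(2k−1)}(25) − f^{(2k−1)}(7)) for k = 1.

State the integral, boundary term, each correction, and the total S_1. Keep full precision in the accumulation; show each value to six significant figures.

S_1 ≈ 176.199

Integral: ∫_7^25 x·e^(−x/32) dx = 167.708.
Boundary: ½(f(7) + f(25)) = ½(5.62466 + 11.4458) = 8.53525.
So far: 176.243.
k=1: B_{2}/(2)! × [f^{(1)}(25) − f^{(1)}(7)] = 1/12 × (0.100151 − 0.627752) = -0.0439667.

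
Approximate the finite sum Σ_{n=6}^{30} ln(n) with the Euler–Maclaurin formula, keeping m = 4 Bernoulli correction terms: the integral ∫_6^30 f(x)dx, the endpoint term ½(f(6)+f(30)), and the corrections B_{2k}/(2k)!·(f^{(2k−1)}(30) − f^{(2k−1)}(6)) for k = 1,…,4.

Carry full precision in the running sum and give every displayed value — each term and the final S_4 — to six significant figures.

∫_6^30 ln(x) dx evaluates to 67.2854.
½[f(6) + f(30)] = ½[1.79176 + 3.40120] = 2.59648.
Running total after boundary: 69.8818.
Order-1 term: 1/12 · (0.0333333 − 0.166667) = -0.0111111.
Partial sum through k=1: 69.8707.
Order-2 term: −1/720 · (7.40741e-05 − 0.00925926) = 1.27572e-05.
Partial sum through k=2: 69.8707.
Order-3 term: 1/30240 · (9.87654e-07 − 0.00308642) = -1.02031e-07.
Partial sum through k=3: 69.8707.
Order-4 term: −1/1209600 · (3.29218e-08 − 0.00257202) = 2.12631e-09.

S_4 ≈ 69.8707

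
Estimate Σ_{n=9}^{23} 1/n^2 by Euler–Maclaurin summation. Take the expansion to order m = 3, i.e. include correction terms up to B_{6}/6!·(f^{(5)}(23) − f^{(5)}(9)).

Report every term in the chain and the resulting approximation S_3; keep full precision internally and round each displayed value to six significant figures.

S_3 ≈ 0.0749652

Integral: ∫_9^23 1/x^2 dx = 0.0676329.
Boundary: ½(f(9) + f(23)) = ½(0.0123457 + 0.00189036) = 0.00711802.
Integral + boundary = 0.0747509.
Order-1 term: 1/12 · (-0.000164379 − (-0.00274348)) = 0.000214925.
Partial sum through k=1: 0.0749658.
Order-2 term: −1/720 · (-3.72883e-06 − (-0.000406442)) = -5.59324e-07.
Partial sum through k=2: 0.0749652.
Order-3 term: 1/30240 · (-2.11465e-07 − (-0.000150534)) = 4.97099e-09.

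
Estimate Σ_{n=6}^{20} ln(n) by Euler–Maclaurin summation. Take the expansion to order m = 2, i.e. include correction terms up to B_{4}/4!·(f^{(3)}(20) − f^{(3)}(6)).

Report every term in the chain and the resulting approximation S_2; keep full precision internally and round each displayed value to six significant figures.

Integral: ∫_6^20 ln(x) dx = 35.1641.
Endpoint term: (f(6) + f(20))/2 = (1.79176 + 2.99573)/2 = 2.39375.
Integral + boundary = 37.5578.
Correction k=1: B_{2}/2! · (f^{(1)}(20) − f^{(1)}(6)) = 1/12 · (0.0500000 − 0.166667) = -0.00972222.
Running total after k=1: 37.5481.
Correction k=2: B_{4}/4! · (f^{(3)}(20) − f^{(3)}(6)) = −1/720 · (0.000250000 − 0.00925926) = 1.25129e-05.

S_2 ≈ 37.5481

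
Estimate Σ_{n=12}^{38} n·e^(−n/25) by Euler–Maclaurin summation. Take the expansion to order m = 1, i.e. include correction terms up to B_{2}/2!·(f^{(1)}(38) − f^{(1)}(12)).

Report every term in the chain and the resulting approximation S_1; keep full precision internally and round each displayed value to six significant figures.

S_1 ≈ 235.735

∫_12^38 x·e^(−x/25) dx evaluates to 227.903.
Endpoint term: (f(12) + f(38))/2 = (7.42540 + 8.31105)/2 = 7.86823.
Integral + boundary = 235.772.
Order-1 term: 1/12 · (-0.113730 − 0.321767) = -0.0362915.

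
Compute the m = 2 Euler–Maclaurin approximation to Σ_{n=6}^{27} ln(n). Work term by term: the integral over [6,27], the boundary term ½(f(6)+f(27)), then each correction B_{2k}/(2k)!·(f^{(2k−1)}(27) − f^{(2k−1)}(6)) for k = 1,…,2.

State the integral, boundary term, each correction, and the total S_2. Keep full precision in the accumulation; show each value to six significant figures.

The integral term ∫_6^27 ln(x) dx = 57.2370.
Endpoint term: (f(6) + f(27))/2 = (1.79176 + 3.29584)/2 = 2.54380.
So far: 59.7808.
Order-1 term: 1/12 · (0.0370370 − 0.166667) = -0.0108025.
Partial sum through k=1: 59.7700.
Order-2 term: −1/720 · (0.000101611 − 0.00925926) = 1.27190e-05.

S_2 ≈ 59.7700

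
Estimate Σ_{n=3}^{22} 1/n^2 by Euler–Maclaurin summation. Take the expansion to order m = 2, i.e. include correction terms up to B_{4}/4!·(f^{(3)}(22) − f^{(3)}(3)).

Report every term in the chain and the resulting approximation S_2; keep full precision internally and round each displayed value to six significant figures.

∫_3^22 1/x^2 dx evaluates to 0.287879.
½[f(3) + f(22)] = ½[0.111111 + 0.00206612] = 0.0565886.
Integral + boundary = 0.344467.
Order-1 term: 1/12 · (-0.000187829 − (-0.0740741)) = 0.00615719.
Running total after k=1: 0.350625.
Order-2 term: −1/720 · (-4.65691e-06 − (-0.0987654)) = -0.000137168.

S_2 ≈ 0.350487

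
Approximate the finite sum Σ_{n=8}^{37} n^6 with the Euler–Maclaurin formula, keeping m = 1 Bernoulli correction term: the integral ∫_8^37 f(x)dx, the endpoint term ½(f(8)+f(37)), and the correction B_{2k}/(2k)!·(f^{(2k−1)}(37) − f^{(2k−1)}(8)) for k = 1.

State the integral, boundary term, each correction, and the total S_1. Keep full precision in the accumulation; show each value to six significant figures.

∫_8^37 x^6 dx evaluates to 1.35614e+10.
Boundary: ½(f(8) + f(37)) = ½(262144 + 2.56573e+09) = 1.28299e+09.
So far: 1.48444e+10.
k=1: B_{2}/(2)! × [f^{(1)}(37) − f^{(1)}(8)] = 1/12 × (4.16064e+08 − 196608) = 3.46556e+07.

S_1 ≈ 1.48790e+10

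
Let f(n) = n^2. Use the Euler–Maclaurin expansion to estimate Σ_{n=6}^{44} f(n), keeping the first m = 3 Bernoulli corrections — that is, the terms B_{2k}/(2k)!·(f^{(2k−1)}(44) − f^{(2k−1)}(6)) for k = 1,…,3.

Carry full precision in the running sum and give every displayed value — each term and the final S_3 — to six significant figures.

The integral term ∫_6^44 x^2 dx = 28322.7.
Boundary: ½(f(6) + f(44)) = ½(36.0000 + 1936.00) = 986.000.
So far: 29308.7.
k=1: B_{2}/(2)! × [f^{(1)}(44) − f^{(1)}(6)] = 1/12 × (88.0000 − 12.0000) = 6.33333.
Partial sum through k=1: 29315.0.
k=2: B_{4}/(4)! × [f^{(3)}(44) − f^{(3)}(6)] = −1/720 × (0.00000 − 0.00000) = 0.00000.
Partial sum through k=2: 29315.0.
k=3: B_{6}/(6)! × [f^{(5)}(44) − f^{(5)}(6)] = 1/30240 × (0.00000 − 0.00000) = 0.00000.

S_3 ≈ 29315.0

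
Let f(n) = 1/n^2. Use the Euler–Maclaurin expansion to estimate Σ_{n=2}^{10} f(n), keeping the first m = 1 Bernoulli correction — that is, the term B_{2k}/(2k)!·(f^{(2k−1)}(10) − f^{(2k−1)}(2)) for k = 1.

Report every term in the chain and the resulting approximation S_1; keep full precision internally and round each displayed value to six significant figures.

S_1 ≈ 0.550667

∫_2^10 1/x^2 dx evaluates to 0.400000.
Endpoint term: (f(2) + f(10))/2 = (0.250000 + 0.0100000)/2 = 0.130000.
Integral + boundary = 0.530000.
k=1: B_{2}/(2)! × [f^{(1)}(10) − f^{(1)}(2)] = 1/12 × (-0.00200000 − (-0.250000)) = 0.0206667.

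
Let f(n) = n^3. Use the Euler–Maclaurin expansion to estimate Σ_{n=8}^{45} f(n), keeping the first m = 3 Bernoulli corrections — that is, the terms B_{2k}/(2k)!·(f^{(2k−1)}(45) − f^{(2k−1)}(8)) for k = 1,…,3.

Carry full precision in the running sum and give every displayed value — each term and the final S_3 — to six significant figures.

S_3 ≈ 1.07044e+06

The integral term ∫_8^45 x^3 dx = 1.02413e+06.
Endpoint term: (f(8) + f(45))/2 = (512.000 + 91125.0)/2 = 45818.5.
Integral + boundary = 1.06995e+06.
k=1: B_{2}/(2)! × [f^{(1)}(45) − f^{(1)}(8)] = 1/12 × (6075.00 − 192.000) = 490.250.
Running total after k=1: 1.07044e+06.
k=2: B_{4}/(4)! × [f^{(3)}(45) − f^{(3)}(8)] = −1/720 × (6.00000 − 6.00000) = 0.00000.
Running total after k=2: 1.07044e+06.
k=3: B_{6}/(6)! × [f^{(5)}(45) − f^{(5)}(8)] = 1/30240 × (0.00000 − 0.00000) = 0.00000.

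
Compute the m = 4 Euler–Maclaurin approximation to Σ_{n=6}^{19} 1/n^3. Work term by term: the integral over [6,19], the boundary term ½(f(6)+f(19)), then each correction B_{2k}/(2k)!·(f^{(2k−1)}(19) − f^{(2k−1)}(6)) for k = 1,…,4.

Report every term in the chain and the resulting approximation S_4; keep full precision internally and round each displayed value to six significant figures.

Integral: ∫_6^19 1/x^3 dx = 0.0125038.
Boundary: ½(f(6) + f(19)) = ½(0.00462963 + 0.000145794) = 0.00238771.
So far: 0.0148916.
Order-1 term: 1/12 · (-2.30201e-05 − (-0.00231481)) = 0.000190983.
Running total after k=1: 0.0150825.
Order-2 term: −1/720 · (-1.27535e-06 − (-0.00128601)) = -1.78435e-06.
Running total after k=2: 0.0150808.
Order-3 term: 1/30240 · (-1.48379e-07 − (-0.00150034)) = 4.96096e-08.
Running total after k=3: 0.0150808.
Order-4 term: −1/1209600 · (-2.95935e-08 − (-0.00300069)) = -2.48070e-09.

S_4 ≈ 0.0150808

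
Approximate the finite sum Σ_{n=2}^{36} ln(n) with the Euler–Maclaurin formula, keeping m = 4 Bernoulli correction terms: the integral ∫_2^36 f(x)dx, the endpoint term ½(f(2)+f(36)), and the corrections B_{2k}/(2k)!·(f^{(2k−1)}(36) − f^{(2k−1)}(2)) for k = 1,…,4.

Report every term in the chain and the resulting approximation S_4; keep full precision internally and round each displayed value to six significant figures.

S_4 ≈ 95.7197

The integral term ∫_2^36 ln(x) dx = 93.6204.
Endpoint term: (f(2) + f(36))/2 = (0.693147 + 3.58352)/2 = 2.13833.
Running total after boundary: 95.7587.
Order-1 term: 1/12 · (0.0277778 − 0.500000) = -0.0393519.
Partial sum through k=1: 95.7194.
Order-2 term: −1/720 · (4.28669e-05 − 0.250000) = 0.000347163.
Partial sum through k=2: 95.7197.
Order-3 term: 1/30240 · (3.96916e-07 − 0.750000) = -2.48016e-05.
Partial sum through k=3: 95.7197.
Order-4 term: −1/1209600 · (9.18787e-09 − 5.62500) = 4.65030e-06.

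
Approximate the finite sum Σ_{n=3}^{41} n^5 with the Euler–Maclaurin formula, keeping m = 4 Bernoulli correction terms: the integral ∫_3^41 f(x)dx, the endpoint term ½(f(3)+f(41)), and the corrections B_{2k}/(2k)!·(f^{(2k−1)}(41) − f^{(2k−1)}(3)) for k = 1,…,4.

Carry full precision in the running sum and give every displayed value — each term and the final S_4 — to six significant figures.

S_4 ≈ 8.50789e+08

∫_3^41 x^5 dx evaluates to 7.91684e+08.
Boundary: ½(f(3) + f(41)) = ½(243.000 + 1.15856e+08) = 5.79282e+07.
Integral + boundary = 8.49612e+08.
k=1: B_{2}/(2)! × [f^{(1)}(41) − f^{(1)}(3)] = 1/12 × (1.41288e+07 − 405.000) = 1.17737e+06.
Running total after k=1: 8.50790e+08.
k=2: B_{4}/(4)! × [f^{(3)}(41) − f^{(3)}(3)] = −1/720 × (100860 − 540.000) = -139.333.
Running total after k=2: 8.50789e+08.
k=3: B_{6}/(6)! × [f^{(5)}(41) − f^{(5)}(3)] = 1/30240 × (120.000 − 120.000) = 0.00000.
Running total after k=3: 8.50789e+08.
k=4: B_{8}/(8)! × [f^{(7)}(41) − f^{(7)}(3)] = −1/1209600 × (0.00000 − 0.00000) = 0.00000.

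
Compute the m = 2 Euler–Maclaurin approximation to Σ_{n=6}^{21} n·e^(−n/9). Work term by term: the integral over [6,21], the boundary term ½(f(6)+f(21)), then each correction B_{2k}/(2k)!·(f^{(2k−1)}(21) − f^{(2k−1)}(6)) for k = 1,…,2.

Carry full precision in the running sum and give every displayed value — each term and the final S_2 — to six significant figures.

S_2 ≈ 45.6623

Integral: ∫_6^21 x·e^(−x/9) dx = 43.1289.
½[f(6) + f(21)] = ½[3.08050 + 2.03641] = 2.55846.
Running total after boundary: 45.6873.
k=1: B_{2}/(2)! × [f^{(1)}(21) − f^{(1)}(6)] = 1/12 × (-0.129296 − 0.171139) = -0.0250362.
After k=1: 45.6623.
k=2: B_{4}/(4)! × [f^{(3)}(21) − f^{(3)}(6)] = −1/720 × (0.000798123 − 0.0147898) = 1.94329e-05.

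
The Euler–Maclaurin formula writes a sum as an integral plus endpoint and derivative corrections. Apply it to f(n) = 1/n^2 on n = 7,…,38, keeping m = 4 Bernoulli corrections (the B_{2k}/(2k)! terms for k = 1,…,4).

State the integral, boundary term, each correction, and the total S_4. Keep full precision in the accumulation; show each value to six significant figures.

Integral: ∫_7^38 1/x^2 dx = 0.116541.
Boundary: ½(f(7) + f(38)) = ½(0.0204082 + 0.000692521) = 0.0105503.
So far: 0.127092.
Correction k=1: B_{2}/2! · (f^{(1)}(38) − f^{(1)}(7)) = 1/12 · (-3.64485e-05 − (-0.00583090)) = 0.000482871.
Running total after k=1: 0.127575.
Correction k=2: B_{4}/4! · (f^{(3)}(38) − f^{(3)}(7)) = −1/720 · (-3.02896e-07 − (-0.00142798)) = -1.98288e-06.
Running total after k=2: 0.127573.
Correction k=3: B_{6}/6! · (f^{(5)}(38) − f^{(5)}(7)) = 1/30240 · (-6.29285e-09 − (-0.000874271)) = 2.89109e-08.
Running total after k=3: 0.127573.
Correction k=4: B_{8}/8! · (f^{(7)}(38) − f^{(7)}(7)) = −1/1209600 · (-2.44044e-10 − (-0.000999167)) = -8.26031e-10.

S_4 ≈ 0.127573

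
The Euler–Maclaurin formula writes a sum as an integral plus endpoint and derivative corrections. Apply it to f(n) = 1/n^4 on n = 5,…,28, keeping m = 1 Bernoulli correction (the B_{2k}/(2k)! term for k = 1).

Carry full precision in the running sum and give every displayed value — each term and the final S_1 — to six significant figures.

The integral term ∫_5^28 1/x^4 dx = 0.00265148.
½[f(5) + f(28)] = ½[0.00160000 + 1.62693e-06] = 0.000800813.
So far: 0.00345230.
k=1: B_{2}/(2)! × [f^{(1)}(28) − f^{(1)}(5)] = 1/12 × (-2.32418e-07 − (-0.00128000)) = 0.000106647.

S_1 ≈ 0.00355894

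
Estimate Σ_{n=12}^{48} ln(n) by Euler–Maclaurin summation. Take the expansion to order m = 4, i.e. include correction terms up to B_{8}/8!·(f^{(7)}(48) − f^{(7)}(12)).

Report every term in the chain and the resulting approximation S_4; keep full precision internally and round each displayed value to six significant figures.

Integral: ∫_12^48 ln(x) dx = 119.999.
Endpoint term: (f(12) + f(48))/2 = (2.48491 + 3.87120)/2 = 3.17805.
So far: 123.177.
Order-1 term: 1/12 · (0.0208333 − 0.0833333) = -0.00520833.
Partial sum through k=1: 123.172.
Order-2 term: −1/720 · (1.80845e-05 − 0.00115741) = 1.58239e-06.
Partial sum through k=2: 123.172.
Order-3 term: 1/30240 · (9.41901e-08 − 9.64506e-05) = -3.18639e-09.
Partial sum through k=3: 123.172.
Order-4 term: −1/1209600 · (1.22643e-09 − 2.00939e-05) = 1.66110e-11.

S_4 ≈ 123.172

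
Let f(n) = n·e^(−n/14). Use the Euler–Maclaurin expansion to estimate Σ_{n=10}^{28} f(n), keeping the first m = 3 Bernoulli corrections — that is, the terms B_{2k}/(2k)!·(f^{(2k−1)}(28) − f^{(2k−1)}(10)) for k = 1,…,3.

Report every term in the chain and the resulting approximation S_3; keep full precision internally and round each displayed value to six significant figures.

S_3 ≈ 89.2283

The integral term ∫_10^28 x·e^(−x/14) dx = 84.9089.
Endpoint term: (f(10) + f(28))/2 = (4.89542 + 3.78939)/2 = 4.34240.
So far: 89.2513.
Order-1 term: 1/12 · (-0.135335 − 0.139869) = -0.0229337.
Running total after k=1: 89.2283.
Order-2 term: −1/720 · (0.000690486 − 0.00570894) = 6.97008e-06.
Running total after k=2: 89.2283.
Order-3 term: 1/30240 · (1.05687e-05 − 5.46136e-05) = -1.45651e-09.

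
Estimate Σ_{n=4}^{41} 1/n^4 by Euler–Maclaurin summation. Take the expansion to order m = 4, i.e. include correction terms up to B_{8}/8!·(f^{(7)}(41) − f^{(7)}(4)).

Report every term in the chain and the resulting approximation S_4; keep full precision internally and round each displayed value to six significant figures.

S_4 ≈ 0.00747287

∫_4^41 1/x^4 dx evaluates to 0.00520350.
Boundary: ½(f(4) + f(41)) = ½(0.00390625 + 3.53887e-07) = 0.00195330.
Running total after boundary: 0.00715680.
Correction k=1: B_{2}/2! · (f^{(1)}(41) − f^{(1)}(4)) = 1/12 · (-3.45256e-08 − (-0.00390625)) = 0.000325518.
Running total after k=1: 0.00748232.
Correction k=2: B_{4}/4! · (f^{(3)}(41) − f^{(3)}(4)) = −1/720 · (-6.16161e-10 − (-0.00732422)) = -1.01725e-05.
Running total after k=2: 0.00747214.
Correction k=3: B_{6}/6! · (f^{(5)}(41) − f^{(5)}(4)) = 1/30240 · (-2.05265e-11 − (-0.0256348)) = 8.47711e-07.
Running total after k=3: 0.00747299.
Correction k=4: B_{8}/8! · (f^{(7)}(41) − f^{(7)}(4)) = −1/1209600 · (-1.09898e-12 − (-0.144196)) = -1.19209e-07.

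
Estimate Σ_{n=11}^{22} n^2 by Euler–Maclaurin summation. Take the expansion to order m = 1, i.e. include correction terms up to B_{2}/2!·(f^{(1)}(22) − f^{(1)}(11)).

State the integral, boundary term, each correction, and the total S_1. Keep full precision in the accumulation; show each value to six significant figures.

S_1 ≈ 3410.00

The integral term ∫_11^22 x^2 dx = 3105.67.
Endpoint term: (f(11) + f(22))/2 = (121.000 + 484.000)/2 = 302.500.
Integral + boundary = 3408.17.
Correction k=1: B_{2}/2! · (f^{(1)}(22) − f^{(1)}(11)) = 1/12 · (44.0000 − 22.0000) = 1.83333.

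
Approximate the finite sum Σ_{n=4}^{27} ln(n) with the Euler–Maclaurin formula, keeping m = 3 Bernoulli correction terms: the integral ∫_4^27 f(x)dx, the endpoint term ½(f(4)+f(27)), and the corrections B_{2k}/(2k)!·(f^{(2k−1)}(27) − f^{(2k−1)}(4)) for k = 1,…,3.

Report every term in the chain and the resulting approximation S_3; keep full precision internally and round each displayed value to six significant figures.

S_3 ≈ 62.7658

∫_4^27 ln(x) dx evaluates to 60.4424.
½[f(4) + f(27)] = ½[1.38629 + 3.29584] = 2.34107.
Running total after boundary: 62.7835.
Order-1 term: 1/12 · (0.0370370 − 0.250000) = -0.0177469.
After k=1: 62.7657.
Order-2 term: −1/720 · (0.000101611 − 0.0312500) = 4.32617e-05.
After k=2: 62.7658.
Order-3 term: 1/30240 · (1.67260e-06 − 0.0234375) = -7.74994e-07.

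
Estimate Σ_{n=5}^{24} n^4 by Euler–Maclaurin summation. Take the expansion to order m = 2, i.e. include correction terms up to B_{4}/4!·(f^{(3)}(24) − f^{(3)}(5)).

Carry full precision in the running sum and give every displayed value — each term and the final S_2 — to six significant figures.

Integral: ∫_5^24 x^4 dx = 1.59190e+06.
Endpoint term: (f(5) + f(24))/2 = (625.000 + 331776)/2 = 166200.
Integral + boundary = 1.75810e+06.
Correction k=1: B_{2}/2! · (f^{(1)}(24) − f^{(1)}(5)) = 1/12 · (55296.0 − 500.000) = 4566.33.
After k=1: 1.76267e+06.
Correction k=2: B_{4}/4! · (f^{(3)}(24) − f^{(3)}(5)) = −1/720 · (576.000 − 120.000) = -0.633333.

S_2 ≈ 1.76267e+06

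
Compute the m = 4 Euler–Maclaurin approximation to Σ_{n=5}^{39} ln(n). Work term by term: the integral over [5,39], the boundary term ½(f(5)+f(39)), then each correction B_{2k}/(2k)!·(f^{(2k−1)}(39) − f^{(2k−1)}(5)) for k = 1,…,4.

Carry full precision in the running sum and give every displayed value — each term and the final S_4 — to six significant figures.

S_4 ≈ 103.454

Integral: ∫_5^39 ln(x) dx = 100.832.
Boundary: ½(f(5) + f(39)) = ½(1.60944 + 3.66356) = 2.63650.
Running total after boundary: 103.468.
k=1: B_{2}/(2)! × [f^{(1)}(39) − f^{(1)}(5)] = 1/12 × (0.0256410 − 0.200000) = -0.0145299.
After k=1: 103.454.
k=2: B_{4}/(4)! × [f^{(3)}(39) − f^{(3)}(5)] = −1/720 × (3.37160e-05 − 0.0160000) = 2.21754e-05.
After k=2: 103.454.
k=3: B_{6}/(6)! × [f^{(5)}(39) − f^{(5)}(5)] = 1/30240 × (2.66004e-07 − 0.00768000) = -2.53959e-07.
After k=3: 103.454.
k=4: B_{8}/(8)! × [f^{(7)}(39) − f^{(7)}(5)] = −1/1209600 × (5.24663e-09 − 0.00921600) = 7.61904e-09.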